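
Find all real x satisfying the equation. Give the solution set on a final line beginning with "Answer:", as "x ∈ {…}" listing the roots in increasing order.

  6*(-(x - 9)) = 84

Step 1. [6*(-(x - 9)) = 84] divide by the outer 6. So div: -(x - 9) = 14.
Step 2. [-(x - 9) = 14] leading − — multiply by −1, so neg: x - 9 = -14.
Step 3. [x - 9 = -14] the outer -9 inverts by adding 9 ⇒ sub: x = -5.

Answer: x ∈ {-5}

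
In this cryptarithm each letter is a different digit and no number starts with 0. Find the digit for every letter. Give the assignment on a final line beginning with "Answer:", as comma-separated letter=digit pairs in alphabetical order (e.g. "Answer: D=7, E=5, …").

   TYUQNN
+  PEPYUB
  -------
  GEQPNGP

Step 1. [col 1: N + B ≡ P (mod 10)] several values work for P in column 1 (N + B ≡ P (mod 10), carry-in 0); try P=7 ⇒ P=7.
Step 2. [col 1: N + B ≡ P (mod 10)] no forcing yet in column 1 (carry-in 0); N=2 is free and consistent — try it, so N=2.
Step 3. [col 1: N + B ≡ P (mod 10)] column 1 reads N+B+carry(0)=P with N=2, P=7; with digits 2,7 already taken and all letters distinct, the only value for B is 5 ⇒ B=5.
Step 4. [col 2: N + U ≡ G (mod 10)] G=1 is one option consistent with column 2 (N + U ≡ G (mod 10), carry-in 0) — take it. So G=1.
Step 5. [col 2: N + U ≡ G (mod 10)] column 2 reads N+U+carry(0)=G with N=2, G=1; with digits 1,2,5,7 already taken and all letters distinct, the only value for U is 9, so U=9.
Step 6. [col 3: Q + Y ≡ N (mod 10)] column 3 (Q + Y ≡ N (mod 10), carry-in 1) doesn't pin Q yet; pick Q=3 and continue. So Q=3.
Step 7. [col 3: Q + Y ≡ N (mod 10)] in column 3 we have Q+Y≡N with carry-in 1; given Q=3, N=2 and digits 1,2,3,5,7,9 already taken and all letters distinct, that pins Y to 8, so Y=8.
Step 8. [col 5: Y + E ≡ Q (mod 10)] column 5: given Y=8, Q=3, carry-in 1, and digits 1,2,3,5,7,8,9 already taken and all letters distinct, Y+E≡Q (mod 10) forces E=4 ⇒ E=4.
Step 9. [col 6: T + P ≡ E (mod 10)] column 6 reads T+P+carry(1)=E with P=7, E=4; with digits 1,2,3,4,5,7,8,9 already taken and all letters distinct, the only value for T is 6 ⇒ T=6.

Answer: B=5, E=4, G=1, N=2, P=7, Q=3, T=6, U=9, Y=8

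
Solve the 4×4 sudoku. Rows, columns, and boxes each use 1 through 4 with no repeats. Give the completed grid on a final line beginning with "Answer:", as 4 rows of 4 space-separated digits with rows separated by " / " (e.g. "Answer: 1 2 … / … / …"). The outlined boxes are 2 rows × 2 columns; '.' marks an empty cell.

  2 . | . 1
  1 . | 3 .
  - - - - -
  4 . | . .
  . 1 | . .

Step 1. [r1c3∈{4}] nothing but 4 survives at r1c3, so r1c3=4.
Step 2. [r3c2∈{2,3}] across col 2, 2 lands solely at r3c2, so r3c2=2.
Step 3. [r4c4∈{2,3,4}] in row 4, 4 fits only at r4c4, so r4c4=4.
Step 4. [r4c3∈{2}] nothing but 2 survives at r4c3, so r4c3=2.
Step 5. [r4c1∈{3}] nothing but 3 survives at r4c1 ⇒ r4c1=3.
Step 6. [r3c4∈{3}] r3c4 has the single candidate 3. So r3c4=3.
Step 7. [r1c2∈{3}] r1c2's peers cover all but 3. So r1c2=3.
Step 8. [r2c4∈{2}] nothing but 2 survives at r2c4. So r2c4=2.
Step 9. [r3c3∈{1}] r3c3's peers cover all but 1. So r3c3=1.
Step 10. [r2c2∈{4}] r2c2 has the single candidate 4, so r2c2=4.

Answer: 2 3 4 1 / 1 4 3 2 / 4 2 1 3 / 3 1 2 4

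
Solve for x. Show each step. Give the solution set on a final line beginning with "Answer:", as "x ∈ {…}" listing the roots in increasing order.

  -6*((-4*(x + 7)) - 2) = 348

Step 1. [-6*((-4*(x + 7)) - 2) = 348] leading coefficient -6: divide by -6 ⇒ div: (-4*(x + 7)) - 2 = -58.
Step 2. [(-4*(x + 7)) - 2 = -58] add 2: x sits inside (… - 2), so sub: -4*(x + 7) = -56.
Step 3. [-4*(x + 7) = -56] divide by the outer -4. So div: x + 7 = 14.
Step 4. [x + 7 = 14] +7 is outermost — subtract 7 both sides. So sub: x = 7.

Answer: x ∈ {7}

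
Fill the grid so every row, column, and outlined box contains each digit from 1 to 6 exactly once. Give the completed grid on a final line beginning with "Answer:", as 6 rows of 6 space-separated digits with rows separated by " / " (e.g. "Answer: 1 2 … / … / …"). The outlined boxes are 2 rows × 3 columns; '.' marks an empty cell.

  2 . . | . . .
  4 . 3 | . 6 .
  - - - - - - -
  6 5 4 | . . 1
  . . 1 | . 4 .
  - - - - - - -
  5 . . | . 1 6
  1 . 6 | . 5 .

Step 1. [r4c2∈{2,3}] box 3 places 2 nowhere but r4c2 ⇒ r4c2=2.
Step 2. [r1c5∈{3}] only 3 remains possible at r1c5 ⇒ r1c5=3.
Step 3. [r3c4∈{2,3}] in row 3, 3 fits only at r3c4 ⇒ r3c4=3.
Step 4. [r6c6∈{2,3,4}] col 6 places 3 nowhere but r6c6, so r6c6=3.
Step 5. [r6c4∈{2,4}] r6c4 is the only open cell in row 6 admitting 2 ⇒ r6c4=2.
Step 6. [r4c6∈{5}] r4c6 has the single candidate 5. So r4c6=5.
Step 7. [r2c4∈{1,5}] in row 2, 5 fits only at r2c4, so r2c4=5.
Step 8. [r5c4∈{4}] r5c4 has the single candidate 4. So r5c4=4.
Step 9. [r1c4∈{1}] only 1 remains possible at r1c4 ⇒ r1c4=1.
Step 10. [r1c3∈{5}] nothing but 5 survives at r1c3 ⇒ r1c3=5.
Step 11. [r3c5∈{2}] r3c5 is down to just 2. So r3c5=2.
Step 12. [r5c2∈{3}] r5c2 has the single candidate 3, so r5c2=3.
Step 13. [r4c4∈{6}] only 6 remains possible at r4c4, so r4c4=6.
Step 14. [r1c6∈{4}] r1c6 has the single candidate 4, so r1c6=4.
Step 15. [r4c1∈{3}] r4c1's peers cover all but 3, so r4c1=3.
Step 16. [r6c2∈{4}] r6c2's peers cover all but 4 ⇒ r6c2=4.
Step 17. [r1c2∈{6}] only 6 remains possible at r1c2 ⇒ r1c2=6.
Step 18. [r2c6∈{2}] r2c6's peers cover all but 2, so r2c6=2.
Step 19. [r2c2∈{1}] nothing but 1 survives at r2c2 ⇒ r2c2=1.
Step 20. [r5c3∈{2}] only 2 remains possible at r5c3 ⇒ r5c3=2.

Answer: 2 6 5 1 3 4 / 4 1 3 5 6 2 / 6 5 4 3 2 1 / 3 2 1 6 4 5 / 5 3 2 4 1 6 / 1 4 6 2 5 3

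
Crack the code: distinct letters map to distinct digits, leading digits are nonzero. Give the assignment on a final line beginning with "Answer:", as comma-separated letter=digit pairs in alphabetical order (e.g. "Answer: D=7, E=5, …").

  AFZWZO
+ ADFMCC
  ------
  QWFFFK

Step 1. [col 1: O + C ≡ K (mod 10)] no forcing yet in column 1 (carry-in 0); O=7 is free and consistent — try it, so O=7.
Step 2. [col 1: O + C ≡ K (mod 10)] column 1 (O + C ≡ K (mod 10), carry-in 0) doesn't pin C yet; pick C=1 and continue. So C=1.
Step 3. [col 1: O + C ≡ K (mod 10)] in column 1 we have O+C≡K with carry-in 0; given O=7, C=1 and digits 1,7 already taken and all letters distinct, that pins K to 8 ⇒ K=8.
Step 4. [col 2: Z + C ≡ F (mod 10)] several values work for F in column 2 (Z + C ≡ F (mod 10), carry-in 0); try F=0, so F=0.
Step 5. [col 2: Z + C ≡ F (mod 10)] in column 2 we have Z+C≡F with carry-in 0; given C=1, F=0 and digits 0,1,7,8 already taken and all letters distinct, that pins Z to 9. So Z=9.
Step 6. [col 3: W + M ≡ F (mod 10)] column 3 (W + M ≡ F (mod 10), carry-in 1) doesn't pin M yet; pick M=3 and continue, so M=3.
Step 7. [col 3: W + M ≡ F (mod 10)] column 3 reads W+M+carry(1)=F with M=3, F=0; with digits 0,1,3,7,8,9 already taken and all letters distinct, the only value for W is 6. So W=6.
Step 8. [col 5: F + D ≡ W (mod 10)] column 5: given F=0, W=6, carry-in 1, and digits 0,1,3,6,7,8,9 already taken and all letters distinct, F+D≡W (mod 10) forces D=5. So D=5.
Step 9. [col 6: A + A ≡ Q (mod 10)] from column 6 (nothing yet, carry-in 0, digits 0,1,3,5,6,7,8,9 already taken and all letters distinct): Q must equal 4 ⇒ Q=4.
Step 10. [col 6: A + A ≡ Q (mod 10)] in column 6 we have A+A≡Q with carry-in 0; given Q=4 and digits 0,1,3,4,5,6,7,8,9 already taken and all letters distinct, that pins A to 2 ⇒ A=2.

Answer: A=2, C=1, D=5, F=0, K=8, M=3, O=7, Q=4, W=6, Z=9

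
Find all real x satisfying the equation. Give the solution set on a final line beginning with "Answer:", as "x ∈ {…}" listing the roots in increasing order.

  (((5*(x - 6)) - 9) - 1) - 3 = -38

Step 1. [(((5*(x - 6)) - 9) - 1) - 3 = -38] peel the -3: add 3 from each side ⇒ sub: ((5*(x - 6)) - 9) - 1 = -35.
Step 2. [((5*(x - 6)) - 9) - 1 = -35] add 1: x sits inside (… - 1) ⇒ sub: (5*(x - 6)) - 9 = -34.
Step 3. [(5*(x - 6)) - 9 = -34] 9 comes off first (add 9). So sub: 5*(x - 6) = -25.
Step 4. [5*(x - 6) = -25] leading coefficient 5: divide by 5. So div: x - 6 = -5.
Step 5. [x - 6 = -5] peel the -6: add 6 from each side. So sub: x = 1.

Answer: x ∈ {1}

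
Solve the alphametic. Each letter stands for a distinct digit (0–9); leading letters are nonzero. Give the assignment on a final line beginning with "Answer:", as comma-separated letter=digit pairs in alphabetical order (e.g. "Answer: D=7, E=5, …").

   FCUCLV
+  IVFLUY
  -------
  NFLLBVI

Step 1. [col 1: V + Y ≡ I (mod 10)] no forcing yet in column 1 (carry-in 0); I=9 is free and consistent — try it ⇒ I=9.
Step 2. [col 1: V + Y ≡ I (mod 10)] column 1 (V + Y ≡ I (mod 10), carry-in 0) doesn't pin Y yet; pick Y=3 and continue ⇒ Y=3.
Step 3. [col 1: V + Y ≡ I (mod 10)] from column 1 (Y=3, I=9, carry-in 0, digits 3,9 already taken and all letters distinct): V must equal 6. So V=6.
Step 4. [col 2: L + U ≡ V (mod 10)] no forcing yet in column 2 (carry-in 0); L=2 is free and consistent — try it. So L=2.
Step 5. [N] adding two 6-digit numbers gives at most 6+1 digits, and here it does — N is that final carry and must be 1 ⇒ N=1.
Step 6. [col 2: L + U ≡ V (mod 10)] from column 2 (L=2, V=6, carry-in 0, digits 1,2,3,6,9 already taken and all letters distinct): U must equal 4, so U=4.
Step 7. [col 3: C + L ≡ B (mod 10)] column 3 (C + L ≡ B (mod 10), carry-in 0) doesn't pin B yet; pick B=7 and continue, so B=7.
Step 8. [col 3: C + L ≡ B (mod 10)] column 3: given L=2, B=7, carry-in 0, and digits 1,2,3,4,6,7,9 already taken and all letters distinct, C+L≡B (mod 10) forces C=5. So C=5.
Step 9. [col 4: U + F ≡ L (mod 10)] from column 4 (U=4, L=2, carry-in 0, digits 1,2,3,4,5,6,7,9 already taken and all letters distinct): F must equal 8. So F=8.

Answer: B=7, C=5, F=8, I=9, L=2, N=1, U=4, V=6, Y=3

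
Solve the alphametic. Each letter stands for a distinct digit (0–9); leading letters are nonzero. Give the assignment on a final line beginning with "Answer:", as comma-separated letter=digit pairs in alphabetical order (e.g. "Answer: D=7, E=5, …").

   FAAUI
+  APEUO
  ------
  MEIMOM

Step 1. [col 1: I + O ≡ M (mod 10)] column 1 (I + O ≡ M (mod 10), carry-in 0) doesn't pin I yet; pick I=6 and continue ⇒ I=6.
Step 2. [col 1: I + O ≡ M (mod 10)] O=5 is one option consistent with column 1 (I + O ≡ M (mod 10), carry-in 0) — take it ⇒ O=5.
Step 3. [col 1: I + O ≡ M (mod 10)] column 1 reads I+O+carry(0)=M with I=6, O=5; with digits 5,6 already taken and all letters distinct, the only value for M is 1 ⇒ M=1.
Step 4. [col 2: U + U ≡ O (mod 10)] column 2 (U + U ≡ O (mod 10), carry-in 1) doesn't pin U yet; pick U=2 and continue. So U=2.
Step 5. [col 3: A + E ≡ M (mod 10)] column 3 (A + E ≡ M (mod 10), carry-in 0) doesn't pin A yet; pick A=8 and continue, so A=8.
Step 6. [col 3: A + E ≡ M (mod 10)] from column 3 (A=8, M=1, carry-in 0, digits 1,2,5,6,8 already taken and all letters distinct): E must equal 3. So E=3.
Step 7. [col 4: A + P ≡ I (mod 10)] column 4: given A=8, I=6, carry-in 1, and digits 1,2,3,5,6,8 already taken and all letters distinct, A+P≡I (mod 10) forces P=7, so P=7.
Step 8. [col 5: F + A ≡ E (mod 10)] from column 5 (A=8, E=3, carry-in 1, digits 1,2,3,5,6,7,8 already taken and all letters distinct): F must equal 4. So F=4.

Answer: A=8, E=3, F=4, I=6, M=1, O=5, P=7, U=2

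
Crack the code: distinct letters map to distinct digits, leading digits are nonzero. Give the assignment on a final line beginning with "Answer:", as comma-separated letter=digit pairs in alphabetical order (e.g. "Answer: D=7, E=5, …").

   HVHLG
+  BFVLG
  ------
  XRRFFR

Step 1. [X] X is the leading digit of a 6-digit sum of two 5-digit numbers; the final carry is exactly 1, so X=1.
Step 2. [col 1: G + G ≡ R (mod 10)] several values work for R in column 1 (G + G ≡ R (mod 10), carry-in 0); try R=4, so R=4.
Step 3. [col 1: G + G ≡ R (mod 10)] several values work for G in column 1 (G + G ≡ R (mod 10), carry-in 0); try G=2, so G=2.
Step 4. [col 2: L + L ≡ F (mod 10)] no forcing yet in column 2 (carry-in 0); F=0 is free and consistent — try it. So F=0.
Step 5. [col 2: L + L ≡ F (mod 10)] from column 2 (F=0, carry-in 0, digits 0,1,2,4 already taken and all letters distinct): L must equal 5. So L=5.
Step 6. [col 3: H + V ≡ F (mod 10)] H=6 is one option consistent with column 3 (H + V ≡ F (mod 10), carry-in 1) — take it ⇒ H=6.
Step 7. [col 3: H + V ≡ F (mod 10)] in column 3 we have H+V≡F with carry-in 1; given H=6, F=0 and digits 0,1,2,4,5,6 already taken and all letters distinct, that pins V to 3, so V=3.
Step 8. [col 5: H + B ≡ R (mod 10)] from column 5 (H=6, R=4, carry-in 0, digits 0,1,2,3,4,5,6 already taken and all letters distinct): B must equal 8 ⇒ B=8.

Answer: B=8, F=0, G=2, H=6, L=5, R=4, V=3, X=1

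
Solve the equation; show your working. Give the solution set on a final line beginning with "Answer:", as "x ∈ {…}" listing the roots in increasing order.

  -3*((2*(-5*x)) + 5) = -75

Step 1. [-3*((2*(-5*x)) + 5) = -75] -3 out front; divide by -3, so div: (2*(-5*x)) + 5 = 25.
Step 2. [(2*(-5*x)) + 5 = 25] 5 comes off first (subtract 5). So sub: 2*(-5*x) = 20.
Step 3. [2*(-5*x) = 20] leading coefficient 2: divide by 2, so div: -5*x = 10.
Step 4. [-5*x = 10] -5 out front; divide by -5 ⇒ div: x = -2.

Answer: x ∈ {-2}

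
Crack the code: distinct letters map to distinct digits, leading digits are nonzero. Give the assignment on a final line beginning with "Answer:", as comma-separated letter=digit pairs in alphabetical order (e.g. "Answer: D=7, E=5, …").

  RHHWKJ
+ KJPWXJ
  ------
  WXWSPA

Step 1. [col 1: J + J ≡ A (mod 10)] no forcing yet in column 1 (carry-in 0); A=0 is free and consistent — try it, so A=0.
Step 2. [col 1: J + J ≡ A (mod 10)] in column 1 we have J+J≡A with carry-in 0; given A=0 and digits 0 already taken and all letters distinct, that pins J to 5, so J=5.
Step 3. [col 2: K + X ≡ P (mod 10)] column 2 (K + X ≡ P (mod 10), carry-in 1) doesn't pin P yet; pick P=8 and continue ⇒ P=8.
Step 4. [col 2: K + X ≡ P (mod 10)] several values work for X in column 2 (K + X ≡ P (mod 10), carry-in 1); try X=3. So X=3.
Step 5. [col 2: K + X ≡ P (mod 10)] in column 2 we have K+X≡P with carry-in 1; given X=3, P=8 and digits 0,3,5,8 already taken and all letters distinct, that pins K to 4. So K=4.
Step 6. [col 3: W + W ≡ S (mod 10)] column 3: given nothing yet, carry-in 0, and digits 0,3,4,5,8 already taken and all letters distinct, W+W≡S (mod 10) forces S=2. So S=2.
Step 7. [col 3: W + W ≡ S (mod 10)] W=6 is one option consistent with column 3 (W + W ≡ S (mod 10), carry-in 0) — take it ⇒ W=6.
Step 8. [col 4: H + P ≡ W (mod 10)] from column 4 (P=8, W=6, carry-in 1, digits 0,2,3,4,5,6,8 already taken and all letters distinct): H must equal 7. So H=7.
Step 9. [col 6: R + K ≡ W (mod 10)] column 6: given K=4, W=6, carry-in 1, and digits 0,2,3,4,5,6,7,8 already taken and all letters distinct, R+K≡W (mod 10) forces R=1. So R=1.

Answer: A=0, H=7, J=5, K=4, P=8, R=1, S=2, W=6, X=3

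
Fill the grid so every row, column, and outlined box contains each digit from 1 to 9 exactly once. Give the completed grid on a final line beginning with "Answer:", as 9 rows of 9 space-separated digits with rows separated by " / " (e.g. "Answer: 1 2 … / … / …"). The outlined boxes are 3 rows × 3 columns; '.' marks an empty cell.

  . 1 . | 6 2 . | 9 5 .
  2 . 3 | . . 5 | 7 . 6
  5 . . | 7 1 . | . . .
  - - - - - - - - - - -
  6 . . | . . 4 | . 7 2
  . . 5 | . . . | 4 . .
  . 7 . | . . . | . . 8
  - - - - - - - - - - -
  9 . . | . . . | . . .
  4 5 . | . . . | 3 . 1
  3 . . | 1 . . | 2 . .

Step 1. [r6c1∈{1}] r6c1 is down to just 1 ⇒ r6c1=1.
Step 2. [r5c6∈{1,2,3,6,7,8,9}] col 6 places 1 nowhere but r5c6 ⇒ r5c6=1.
Step 3. [r5c5∈{3,6,7,8,9}] 7 has one home in row 5: r5c5 ⇒ r5c5=7.
Step 4. [r5c8∈{3,6,9}] 6 has one home in row 5: r5c8, so r5c8=6.
Step 5. [r7c7∈{5,6,8}] 6 has one home in col 7: r7c7. So r7c7=6.
Step 6. [r3c7∈{8}] nothing but 8 survives at r3c7 ⇒ r3c7=8.
Step 7. [r5c1∈{8}] only 8 remains possible at r5c1, so r5c1=8.
Step 8. [r4c3∈{9}] r4c3 has the single candidate 9 ⇒ r4c3=9.
Step 9. [r4c2∈{3}] r4c2 has the single candidate 3. So r4c2=3.
Step 10. [r6c3∈{2,4}] 4 has one home in row 6: r6c3, so r6c3=4.
Step 11. [r1c9∈{3,4}] across row 1, 4 lands solely at r1c9, so r1c9=4.
Step 12. [r1c6∈{3,8}] r1c6 is the only open cell in row 1 admitting 3, so r1c6=3.
Step 13. [r3c6∈{9}] only 9 remains possible at r3c6. So r3c6=9.
Step 14. [r1c3∈{7,8}] in row 1, 8 fits only at r1c3. So r1c3=8.
Step 15. [r6c7∈{5}] nothing but 5 survives at r6c7 ⇒ r6c7=5.
Step 16. [r3c3∈{6}] r3c3's peers cover all but 6, so r3c3=6.
Step 17. [r9c3∈{7}] only 7 remains possible at r9c3 ⇒ r9c3=7.
Step 18. [r8c6∈{2,6,7,8}] in row 8, 7 fits only at r8c6. So r8c6=7.
Step 19. [r8c5∈{6,8,9}] across row 8, 6 lands solely at r8c5. So r8c5=6.
Step 20. [r9c6∈{8}] r9c6's peers cover all but 8, so r9c6=8.
Step 21. [r7c6∈{2}] r7c6 has the single candidate 2 ⇒ r7c6=2.
Step 22. [r8c4∈{9}] only 9 remains possible at r8c4. So r8c4=9.
Step 23. [r5c9∈{3,9}] row 5 places 9 nowhere but r5c9, so r5c9=9.
Step 24. [r5c4∈{2,3}] in row 5, 3 fits only at r5c4 ⇒ r5c4=3.
Step 25. [r7c5∈{3,4,5}] row 7 places 3 nowhere but r7c5 ⇒ r7c5=3.
Step 26. [r9c9∈{5}] r9c9's peers cover all but 5. So r9c9=5.
Step 27. [r9c5∈{4}] only 4 remains possible at r9c5. So r9c5=4.
Step 28. [r2c4∈{4,8}] across col 4, 4 lands solely at r2c4, so r2c4=4.
Step 29. [r4c4∈{5,8}] 8 has one home in col 4: r4c4, so r4c4=8.
Step 30. [r7c8∈{4,8}] across row 7, 4 lands solely at r7c8. So r7c8=4.
Step 31. [r6c8∈{3}] r6c8 has the single candidate 3. So r6c8=3.
Step 32. [r4c7∈{1}] r4c7 is down to just 1, so r4c7=1.
Step 33. [r8c8∈{8}] r8c8's peers cover all but 8 ⇒ r8c8=8.
Step 34. [r3c9∈{3}] r3c9 has the single candidate 3 ⇒ r3c9=3.
Step 35. [r1c1∈{7}] r1c1 is down to just 7. So r1c1=7.
Step 36. [r6c6∈{6}] r6c6's peers cover all but 6. So r6c6=6.
Step 37. [r6c5∈{9}] r6c5's peers cover all but 9 ⇒ r6c5=9.
Step 38. [r2c2∈{9}] nothing but 9 survives at r2c2, so r2c2=9.
Step 39. [r7c2∈{8}] r7c2 is down to just 8. So r7c2=8.
Step 40. [r7c3∈{1}] r7c3 has the single candidate 1 ⇒ r7c3=1.
Step 41. [r9c2∈{6}] nothing but 6 survives at r9c2. So r9c2=6.
Step 42. [r7c4∈{5}] r7c4 has the single candidate 5. So r7c4=5.
Step 43. [r4c5∈{5}] r4c5 has the single candidate 5, so r4c5=5.
Step 44. [r5c2∈{2}] r5c2's peers cover all but 2 ⇒ r5c2=2.
Step 45. [r3c8∈{2}] r3c8 is down to just 2, so r3c8=2.
Step 46. [r7c9∈{7}] nothing but 7 survives at r7c9. So r7c9=7.
Step 47. [r3c2∈{4}] r3c2's peers cover all but 4 ⇒ r3c2=4.
Step 48. [r2c8∈{1}] r2c8 is down to just 1 ⇒ r2c8=1.
Step 49. [r2c5∈{8}] r2c5's peers cover all but 8, so r2c5=8.
Step 50. [r6c4∈{2}] r6c4 has the single candidate 2, so r6c4=2.
Step 51. [r8c3∈{2}] nothing but 2 survives at r8c3 ⇒ r8c3=2.
Step 52. [r9c8∈{9}] only 9 remains possible at r9c8, so r9c8=9.

Answer: 7 1 8 6 2 3 9 5 4 / 2 9 3 4 8 5 7 1 6 / 5 4 6 7 1 9 8 2 3 / 6 3 9 8 5 4 1 7 2 / 8 2 5 3 7 1 4 6 9 / 1 7 4 2 9 6 5 3 8 / 9 8 1 5 3 2 6 4 7 / 4 5 2 9 6 7 3 8 1 / 3 6 7 1 4 8 2 9 5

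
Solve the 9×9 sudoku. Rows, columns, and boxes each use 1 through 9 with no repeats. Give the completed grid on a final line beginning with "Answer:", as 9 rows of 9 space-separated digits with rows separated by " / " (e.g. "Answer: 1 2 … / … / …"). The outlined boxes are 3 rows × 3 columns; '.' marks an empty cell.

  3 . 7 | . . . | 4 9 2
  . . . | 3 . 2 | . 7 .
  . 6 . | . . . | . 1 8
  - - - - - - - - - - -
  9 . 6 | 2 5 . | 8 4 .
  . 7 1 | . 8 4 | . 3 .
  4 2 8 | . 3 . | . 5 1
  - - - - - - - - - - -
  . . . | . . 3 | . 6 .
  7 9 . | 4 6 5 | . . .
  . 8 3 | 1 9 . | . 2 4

Step 1. [r9c6∈{7}] r9c6 has the single candidate 7, so r9c6=7.
Step 2. [r9c7∈{5}] r9c7 has the single candidate 5. So r9c7=5.
Step 3. [r6c4∈{6,7,9}] 7 has one home in box 5: r6c4 ⇒ r6c4=7.
Step 4. [r2c9∈{5,6}] 5 has one home in col 9: r2c9. So r2c9=5.
Step 5. [r5c9∈{6,9}] 6 has one home in col 9: r5c9, so r5c9=6.
Step 6. [r8c3∈{2}] r8c3 is down to just 2, so r8c3=2.
Step 7. [r6c7∈{9}] r6c7 has the single candidate 9. So r6c7=9.
Step 8. [r1c4∈{5,6,8}] across col 4, 6 lands solely at r1c4. So r1c4=6.
Step 9. [r1c2∈{1,5}] in row 1, 5 fits only at r1c2, so r1c2=5.
Step 10. [r7c7∈{1,7}] r7c7 is the only open cell in col 7 admitting 7 ⇒ r7c7=7.
Step 11. [r3c6∈{9}] r3c6's peers cover all but 9, so r3c6=9.
Step 12. [r3c3∈{4}] nothing but 4 survives at r3c3. So r3c3=4.
Step 13. [r2c2∈{1}] nothing but 1 survives at r2c2. So r2c2=1.
Step 14. [r5c1∈{5}] r5c1 has the single candidate 5 ⇒ r5c1=5.
Step 15. [r8c7∈{1,3}] row 8 places 1 nowhere but r8c7. So r8c7=1.
Step 16. [r4c6∈{1}] only 1 remains possible at r4c6. So r4c6=1.
Step 17. [r2c5∈{4}] r2c5 is down to just 4. So r2c5=4.
Step 18. [r8c9∈{3}] r8c9 is down to just 3, so r8c9=3.
Step 19. [r7c3∈{5}] r7c3 is down to just 5 ⇒ r7c3=5.
Step 20. [r1c6∈{8}] r1c6 is down to just 8 ⇒ r1c6=8.
Step 21. [r3c5∈{7}] r3c5's peers cover all but 7. So r3c5=7.
Step 22. [r9c1∈{6}] r9c1's peers cover all but 6, so r9c1=6.
Step 23. [r7c2∈{4}] r7c2 has the single candidate 4, so r7c2=4.
Step 24. [r1c5∈{1}] r1c5 is down to just 1 ⇒ r1c5=1.
Step 25. [r8c8∈{8}] only 8 remains possible at r8c8, so r8c8=8.
Step 26. [r2c7∈{6}] r2c7 is down to just 6. So r2c7=6.
Step 27. [r2c3∈{9}] nothing but 9 survives at r2c3. So r2c3=9.
Step 28. [r3c7∈{3}] r3c7 has the single candidate 3. So r3c7=3.
Step 29. [r2c1∈{8}] r2c1 is down to just 8, so r2c1=8.
Step 30. [r7c5∈{2}] r7c5's peers cover all but 2, so r7c5=2.
Step 31. [r4c9∈{7}] only 7 remains possible at r4c9. So r4c9=7.
Step 32. [r6c6∈{6}] r6c6's peers cover all but 6. So r6c6=6.
Step 33. [r5c4∈{9}] r5c4 is down to just 9, so r5c4=9.
Step 34. [r7c9∈{9}] r7c9 has the single candidate 9, so r7c9=9.
Step 35. [r3c1∈{2}] r3c1 is down to just 2. So r3c1=2.
Step 36. [r7c4∈{8}] only 8 remains possible at r7c4, so r7c4=8.
Step 37. [r4c2∈{3}] r4c2's peers cover all but 3. So r4c2=3.
Step 38. [r5c7∈{2}] r5c7 is down to just 2, so r5c7=2.
Step 39. [r3c4∈{5}] r3c4's peers cover all but 5, so r3c4=5.
Step 40. [r7c1∈{1}] only 1 remains possible at r7c1, so r7c1=1.

Answer: 3 5 7 6 1 8 4 9 2 / 8 1 9 3 4 2 6 7 5 / 2 6 4 5 7 9 3 1 8 / 9 3 6 2 5 1 8 4 7 / 5 7 1 9 8 4 2 3 6 / 4 2 8 7 3 6 9 5 1 / 1 4 5 8 2 3 7 6 9 / 7 9 2 4 6 5 1 8 3 / 6 8 3 1 9 7 5 2 4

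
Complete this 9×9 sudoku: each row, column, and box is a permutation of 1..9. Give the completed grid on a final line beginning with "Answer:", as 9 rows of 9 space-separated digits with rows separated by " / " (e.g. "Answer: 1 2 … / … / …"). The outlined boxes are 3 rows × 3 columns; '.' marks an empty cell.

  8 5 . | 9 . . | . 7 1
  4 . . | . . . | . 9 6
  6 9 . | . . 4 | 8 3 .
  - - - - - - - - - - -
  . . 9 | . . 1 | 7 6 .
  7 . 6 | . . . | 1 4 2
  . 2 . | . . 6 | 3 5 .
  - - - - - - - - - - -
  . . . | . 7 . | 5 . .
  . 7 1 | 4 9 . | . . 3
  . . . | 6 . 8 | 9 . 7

Step 1. [r2c7∈{2}] only 2 remains possible at r2c7 ⇒ r2c7=2.
Step 2. [r9c3∈{2,3,4,5}] r9c3 is the only open cell in col 3 admitting 5 ⇒ r9c3=5.
Step 3. [r8c1∈{2}] r8c1 has the single candidate 2, so r8c1=2.
Step 4. [r9c1∈{3}] only 3 remains possible at r9c1 ⇒ r9c1=3.
Step 5. [r2c6∈{3,5,7}] 7 has one home in col 6: r2c6, so r2c6=7.
Step 6. [r4c9∈{8}] r4c9's peers cover all but 8, so r4c9=8.
Step 7. [r2c3∈{3}] r2c3 is down to just 3. So r2c3=3.
Step 8. [r1c3∈{2}] nothing but 2 survives at r1c3 ⇒ r1c3=2.
Step 9. [r7c6∈{2,3}] col 6 places 2 nowhere but r7c6. So r7c6=2.
Step 10. [r9c5∈{1}] r9c5 has the single candidate 1. So r9c5=1.
Step 11. [r9c2∈{4}] r9c2 is down to just 4. So r9c2=4.
Step 12. [r4c5∈{2,3,4,5}] row 4 places 4 nowhere but r4c5 ⇒ r4c5=4.
Step 13. [r6c5∈{8}] r6c5's peers cover all but 8. So r6c5=8.
Step 14. [r2c5∈{5}] r2c5's peers cover all but 5 ⇒ r2c5=5.
Step 15. [r5c5∈{3}] r5c5 is down to just 3 ⇒ r5c5=3.
Step 16. [r3c4∈{1,2}] 1 has one home in row 3: r3c4 ⇒ r3c4=1.
Step 17. [r7c3∈{8}] nothing but 8 survives at r7c3, so r7c3=8.
Step 18. [r5c4∈{5}] r5c4's peers cover all but 5, so r5c4=5.
Step 19. [r1c7∈{4}] r1c7's peers cover all but 4. So r1c7=4.
Step 20. [r7c2∈{6}] r7c2 is down to just 6, so r7c2=6.
Step 21. [r7c1∈{9}] r7c1 is down to just 9, so r7c1=9.
Step 22. [r7c9∈{4}] r7c9 is down to just 4 ⇒ r7c9=4.
Step 23. [r8c6∈{5}] r8c6 is down to just 5. So r8c6=5.
Step 24. [r6c3∈{4}] r6c3 has the single candidate 4. So r6c3=4.
Step 25. [r3c5∈{2}] r3c5 is down to just 2, so r3c5=2.
Step 26. [r3c9∈{5}] r3c9 is down to just 5. So r3c9=5.
Step 27. [r7c8∈{1}] r7c8's peers cover all but 1. So r7c8=1.
Step 28. [r6c4∈{7}] nothing but 7 survives at r6c4, so r6c4=7.
Step 29. [r5c6∈{9}] only 9 remains possible at r5c6 ⇒ r5c6=9.
Step 30. [r7c4∈{3}] nothing but 3 survives at r7c4 ⇒ r7c4=3.
Step 31. [r4c2∈{3}] nothing but 3 survives at r4c2. So r4c2=3.
Step 32. [r4c1∈{5}] r4c1 has the single candidate 5. So r4c1=5.
Step 33. [r4c4∈{2}] r4c4's peers cover all but 2, so r4c4=2.
Step 34. [r9c8∈{2}] r9c8 has the single candidate 2, so r9c8=2.
Step 35. [r8c8∈{8}] nothing but 8 survives at r8c8. So r8c8=8.
Step 36. [r6c9∈{9}] r6c9 has the single candidate 9, so r6c9=9.
Step 37. [r2c2∈{1}] nothing but 1 survives at r2c2. So r2c2=1.
Step 38. [r2c4∈{8}] r2c4 is down to just 8 ⇒ r2c4=8.
Step 39. [r1c6∈{3}] r1c6 has the single candidate 3, so r1c6=3.
Step 40. [r5c2∈{8}] nothing but 8 survives at r5c2, so r5c2=8.
Step 41. [r3c3∈{7}] nothing but 7 survives at r3c3 ⇒ r3c3=7.
Step 42. [r8c7∈{6}] r8c7 is down to just 6 ⇒ r8c7=6.
Step 43. [r1c5∈{6}] r1c5 is down to just 6. So r1c5=6.
Step 44. [r6c1∈{1}] r6c1's peers cover all but 1 ⇒ r6c1=1.

Answer: 8 5 2 9 6 3 4 7 1 / 4 1 3 8 5 7 2 9 6 / 6 9 7 1 2 4 8 3 5 / 5 3 9 2 4 1 7 6 8 / 7 8 6 5 3 9 1 4 2 / 1 2 4 7 8 6 3 5 9 / 9 6 8 3 7 2 5 1 4 / 2 7 1 4 9 5 6 8 3 / 3 4 5 6 1 8 9 2 7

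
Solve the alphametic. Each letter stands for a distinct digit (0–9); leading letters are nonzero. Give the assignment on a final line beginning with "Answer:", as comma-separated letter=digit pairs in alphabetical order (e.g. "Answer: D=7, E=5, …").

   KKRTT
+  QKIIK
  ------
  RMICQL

Step 1. [col 1: T + K ≡ L (mod 10)] several values work for K in column 1 (T + K ≡ L (mod 10), carry-in 0); try K=7, so K=7.
Step 2. [col 1: T + K ≡ L (mod 10)] column 1 (T + K ≡ L (mod 10), carry-in 0) doesn't pin L yet; pick L=0 and continue, so L=0.
Step 3. [col 1: T + K ≡ L (mod 10)] in column 1 we have T+K≡L with carry-in 0; given K=7, L=0 and digits 0,7 already taken and all letters distinct, that pins T to 3. So T=3.
Step 4. [col 2: T + I ≡ Q (mod 10)] column 2 (T + I ≡ Q (mod 10), carry-in 1) doesn't pin Q yet; pick Q=8 and continue ⇒ Q=8.
Step 5. [col 2: T + I ≡ Q (mod 10)] column 2 reads T+I+carry(1)=Q with T=3, Q=8; with digits 0,3,7,8 already taken and all letters distinct, the only value for I is 4, so I=4.
Step 6. [col 3: R + I ≡ C (mod 10)] C=5 is one option consistent with column 3 (R + I ≡ C (mod 10), carry-in 0) — take it, so C=5.
Step 7. [col 3: R + I ≡ C (mod 10)] column 3 reads R+I+carry(0)=C with I=4, C=5; with digits 0,3,4,5,7,8 already taken and all letters distinct, the only value for R is 1 ⇒ R=1.
Step 8. [col 5: K + Q ≡ M (mod 10)] column 5: given K=7, Q=8, carry-in 1, and digits 0,1,3,4,5,7,8 already taken and all letters distinct, K+Q≡M (mod 10) forces M=6, so M=6.

Answer: C=5, I=4, K=7, L=0, M=6, Q=8, R=1, T=3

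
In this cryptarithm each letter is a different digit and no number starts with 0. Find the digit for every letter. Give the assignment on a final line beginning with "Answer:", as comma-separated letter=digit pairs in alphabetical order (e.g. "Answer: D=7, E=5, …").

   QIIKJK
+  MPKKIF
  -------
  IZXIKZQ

Step 1. [col 1: K + F ≡ Q (mod 10)] several values work for F in column 1 (K + F ≡ Q (mod 10), carry-in 0); try F=7. So F=7.
Step 2. [col 1: K + F ≡ Q (mod 10)] Q=6 is one option consistent with column 1 (K + F ≡ Q (mod 10), carry-in 0) — take it, so Q=6.
Step 3. [I] I is the leading digit of a 7-digit sum of two 6-digit numbers; the final carry is exactly 1 ⇒ I=1.
Step 4. [col 1: K + F ≡ Q (mod 10)] column 1: given F=7, Q=6, carry-in 0, and digits 1,6,7 already taken and all letters distinct, K+F≡Q (mod 10) forces K=9 ⇒ K=9.
Step 5. [col 2: J + I ≡ Z (mod 10)] several values work for J in column 2 (J + I ≡ Z (mod 10), carry-in 1); try J=8, so J=8.
Step 6. [col 2: J + I ≡ Z (mod 10)] column 2: given J=8, I=1, carry-in 1, and digits 1,6,7,8,9 already taken and all letters distinct, J+I≡Z (mod 10) forces Z=0. So Z=0.
Step 7. [col 5: I + P ≡ X (mod 10)] several values work for X in column 5 (I + P ≡ X (mod 10), carry-in 1); try X=5 ⇒ X=5.
Step 8. [col 5: I + P ≡ X (mod 10)] in column 5 we have I+P≡X with carry-in 1; given I=1, X=5 and digits 0,1,5,6,7,8,9 already taken and all letters distinct, that pins P to 3, so P=3.
Step 9. [col 6: Q + M ≡ Z (mod 10)] from column 6 (Q=6, Z=0, carry-in 0, digits 0,1,3,5,6,7,8,9 already taken and all letters distinct): M must equal 4. So M=4.

Answer: F=7, I=1, J=8, K=9, M=4, P=3, Q=6, X=5, Z=0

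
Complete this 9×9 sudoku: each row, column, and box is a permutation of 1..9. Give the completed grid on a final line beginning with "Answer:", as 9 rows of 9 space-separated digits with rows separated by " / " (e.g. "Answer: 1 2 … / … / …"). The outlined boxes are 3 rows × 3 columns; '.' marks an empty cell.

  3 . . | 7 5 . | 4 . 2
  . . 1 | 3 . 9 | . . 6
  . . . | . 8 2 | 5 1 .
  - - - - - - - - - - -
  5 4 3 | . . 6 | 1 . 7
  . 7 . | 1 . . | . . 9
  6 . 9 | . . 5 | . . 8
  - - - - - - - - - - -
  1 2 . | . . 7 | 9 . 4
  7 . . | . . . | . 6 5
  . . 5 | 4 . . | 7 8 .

Step 1. [r9c5∈{1,2,3,6,9}] across row 9, 2 lands solely at r9c5 ⇒ r9c5=2.
Step 2. [r4c8∈{2}] only 2 remains possible at r4c8. So r4c8=2.
Step 3. [r5c6∈{3,4,8}] r5c6 is the only open cell in col 6 admitting 4, so r5c6=4.
Step 4. [r8c6∈{1,3,8}] in col 6, 8 fits only at r8c6 ⇒ r8c6=8.
Step 5. [r9c2∈{3,6,9}] 6 has one home in row 9: r9c2, so r9c2=6.
Step 6. [r7c8∈{3}] only 3 remains possible at r7c8. So r7c8=3.
Step 7. [r8c4∈{9}] r8c4's peers cover all but 9, so r8c4=9.
Step 8. [r2c1∈{2,4,8}] row 2 places 2 nowhere but r2c1. So r2c1=2.
Step 9. [r5c5∈{3}] r5c5 is down to just 3 ⇒ r5c5=3.
Step 10. [r1c3∈{6,8}] across row 1, 6 lands solely at r1c3, so r1c3=6.
Step 11. [r1c2∈{8,9}] row 1 places 8 nowhere but r1c2 ⇒ r1c2=8.
Step 12. [r3c1∈{4,9}] in col 1, 4 fits only at r3c1 ⇒ r3c1=4.
Step 13. [r5c1∈{8}] r5c1 has the single candidate 8. So r5c1=8.
Step 14. [r9c9∈{1}] nothing but 1 survives at r9c9, so r9c9=1.
Step 15. [r7c4∈{5,6}] in row 7, 5 fits only at r7c4, so r7c4=5.
Step 16. [r6c7∈{3}] nothing but 3 survives at r6c7. So r6c7=3.
Step 17. [r2c5∈{4}] r2c5 has the single candidate 4, so r2c5=4.
Step 18. [r6c4∈{2}] r6c4 has the single candidate 2. So r6c4=2.
Step 19. [r3c4∈{6}] r3c4 has the single candidate 6 ⇒ r3c4=6.
Step 20. [r9c6∈{3}] nothing but 3 survives at r9c6 ⇒ r9c6=3.
Step 21. [r6c8∈{4}] nothing but 4 survives at r6c8 ⇒ r6c8=4.
Step 22. [r8c3∈{4}] r8c3 is down to just 4. So r8c3=4.
Step 23. [r6c2∈{1}] r6c2 has the single candidate 1, so r6c2=1.
Step 24. [r5c8∈{5}] r5c8's peers cover all but 5, so r5c8=5.
Step 25. [r3c3∈{7}] r3c3 has the single candidate 7. So r3c3=7.
Step 26. [r2c2∈{5}] r2c2 is down to just 5 ⇒ r2c2=5.
Step 27. [r8c5∈{1}] r8c5 has the single candidate 1, so r8c5=1.
Step 28. [r4c4∈{8}] only 8 remains possible at r4c4. So r4c4=8.
Step 29. [r3c9∈{3}] r3c9 has the single candidate 3 ⇒ r3c9=3.
Step 30. [r7c5∈{6}] only 6 remains possible at r7c5, so r7c5=6.
Step 31. [r5c3∈{2}] r5c3 has the single candidate 2. So r5c3=2.
Step 32. [r5c7∈{6}] only 6 remains possible at r5c7. So r5c7=6.
Step 33. [r2c8∈{7}] r2c8 is down to just 7. So r2c8=7.
Step 34. [r8c7∈{2}] r8c7 has the single candidate 2 ⇒ r8c7=2.
Step 35. [r1c8∈{9}] only 9 remains possible at r1c8, so r1c8=9.
Step 36. [r2c7∈{8}] r2c7's peers cover all but 8. So r2c7=8.
Step 37. [r1c6∈{1}] r1c6 has the single candidate 1 ⇒ r1c6=1.
Step 38. [r8c2∈{3}] only 3 remains possible at r8c2 ⇒ r8c2=3.
Step 39. [r9c1∈{9}] only 9 remains possible at r9c1. So r9c1=9.
Step 40. [r4c5∈{9}] nothing but 9 survives at r4c5, so r4c5=9.
Step 41. [r3c2∈{9}] r3c2 is down to just 9. So r3c2=9.
Step 42. [r7c3∈{8}] nothing but 8 survives at r7c3. So r7c3=8.
Step 43. [r6c5∈{7}] only 7 remains possible at r6c5. So r6c5=7.

Answer: 3 8 6 7 5 1 4 9 2 / 2 5 1 3 4 9 8 7 6 / 4 9 7 6 8 2 5 1 3 / 5 4 3 8 9 6 1 2 7 / 8 7 2 1 3 4 6 5 9 / 6 1 9 2 7 5 3 4 8 / 1 2 8 5 6 7 9 3 4 / 7 3 4 9 1 8 2 6 5 / 9 6 5 4 2 3 7 8 1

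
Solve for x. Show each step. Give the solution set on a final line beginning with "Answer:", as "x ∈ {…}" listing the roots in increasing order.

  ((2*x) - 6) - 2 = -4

Step 1. [((2*x) - 6) - 2 = -4] peel the -2: add 2 from each side ⇒ sub: (2*x) - 6 = -2.
Step 2. [(2*x) - 6 = -2] 2 divides every term; factor it out. So factor: x - 3 = -1.
Step 3. [x - 3 = -1] -3 is outermost — add 3 both sides, so sub: x = 2.

Answer: x ∈ {2}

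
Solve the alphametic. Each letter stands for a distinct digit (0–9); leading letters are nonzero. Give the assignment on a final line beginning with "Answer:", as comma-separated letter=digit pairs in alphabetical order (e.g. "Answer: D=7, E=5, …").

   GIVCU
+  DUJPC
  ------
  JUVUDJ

Step 1. [col 1: U + C ≡ J (mod 10)] column 1 (U + C ≡ J (mod 10), carry-in 0) doesn't pin J yet; pick J=1 and continue ⇒ J=1.
Step 2. [col 1: U + C ≡ J (mod 10)] U=4 is one option consistent with column 1 (U + C ≡ J (mod 10), carry-in 0) — take it ⇒ U=4.
Step 3. [col 1: U + C ≡ J (mod 10)] column 1: given U=4, J=1, carry-in 0, and digits 1,4 already taken and all letters distinct, U+C≡J (mod 10) forces C=7. So C=7.
Step 4. [col 2: C + P ≡ D (mod 10)] D=8 is one option consistent with column 2 (C + P ≡ D (mod 10), carry-in 1) — take it ⇒ D=8.
Step 5. [col 2: C + P ≡ D (mod 10)] column 2 reads C+P+carry(1)=D with C=7, D=8; with digits 1,4,7,8 already taken and all letters distinct, the only value for P is 0. So P=0.
Step 6. [col 3: V + J ≡ U (mod 10)] in column 3 we have V+J≡U with carry-in 0; given J=1, U=4 and digits 0,1,4,7,8 already taken and all letters distinct, that pins V to 3 ⇒ V=3.
Step 7. [col 4: I + U ≡ V (mod 10)] column 4 reads I+U+carry(0)=V with U=4, V=3; with digits 0,1,3,4,7,8 already taken and all letters distinct, the only value for I is 9. So I=9.
Step 8. [col 5: G + D ≡ U (mod 10)] in column 5 we have G+D≡U with carry-in 1; given D=8, U=4 and digits 0,1,3,4,7,8,9 already taken and all letters distinct, that pins G to 5 ⇒ G=5.

Answer: C=7, D=8, G=5, I=9, J=1, P=0, U=4, V=3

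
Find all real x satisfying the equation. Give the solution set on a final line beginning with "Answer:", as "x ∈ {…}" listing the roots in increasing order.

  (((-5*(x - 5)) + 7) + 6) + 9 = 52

Step 1. [(((-5*(x - 5)) + 7) + 6) + 9 = 52] +9 is outermost — subtract 9 both sides ⇒ sub: ((-5*(x - 5)) + 7) + 6 = 43.
Step 2. [((-5*(x - 5)) + 7) + 6 = 43] subtract 6: x sits inside (… + 6), so sub: (-5*(x - 5)) + 7 = 37.
Step 3. [(-5*(x - 5)) + 7 = 37] +7 is outermost — subtract 7 both sides, so sub: -5*(x - 5) = 30.
Step 4. [-5*(x - 5) = 30] -5 out front; divide by -5 ⇒ div: x - 5 = -6.
Step 5. [x - 5 = -6] the outer -5 inverts by adding 5, so sub: x = -1.

Answer: x ∈ {-1}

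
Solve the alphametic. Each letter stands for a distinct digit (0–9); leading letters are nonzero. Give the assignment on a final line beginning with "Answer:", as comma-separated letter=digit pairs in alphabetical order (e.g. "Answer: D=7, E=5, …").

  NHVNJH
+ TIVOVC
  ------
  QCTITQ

Step 1. [col 1: H + C ≡ Q (mod 10)] no forcing yet in column 1 (carry-in 0); H=9 is free and consistent — try it, so H=9.
Step 2. [col 1: H + C ≡ Q (mod 10)] column 1 (H + C ≡ Q (mod 10), carry-in 0) doesn't pin C yet; pick C=7 and continue ⇒ C=7.
Step 3. [col 1: H + C ≡ Q (mod 10)] from column 1 (H=9, C=7, carry-in 0, digits 7,9 already taken and all letters distinct): Q must equal 6. So Q=6.
Step 4. [col 2: J + V ≡ T (mod 10)] column 2 (J + V ≡ T (mod 10), carry-in 1) doesn't pin T yet; pick T=2 and continue ⇒ T=2.
Step 5. [col 2: J + V ≡ T (mod 10)] V=1 is one option consistent with column 2 (J + V ≡ T (mod 10), carry-in 1) — take it. So V=1.
Step 6. [col 2: J + V ≡ T (mod 10)] from column 2 (V=1, T=2, carry-in 1, digits 1,2,6,7,9 already taken and all letters distinct): J must equal 0. So J=0.
Step 7. [col 3: N + O ≡ I (mod 10)] no forcing yet in column 3 (carry-in 0); I=8 is free and consistent — try it ⇒ I=8.
Step 8. [col 3: N + O ≡ I (mod 10)] column 3 (N + O ≡ I (mod 10), carry-in 0) doesn't pin O yet; pick O=5 and continue ⇒ O=5.
Step 9. [col 3: N + O ≡ I (mod 10)] in column 3 we have N+O≡I with carry-in 0; given O=5, I=8 and digits 0,1,2,5,6,7,8,9 already taken and all letters distinct, that pins N to 3. So N=3.

Answer: C=7, H=9, I=8, J=0, N=3, O=5, Q=6, T=2, V=1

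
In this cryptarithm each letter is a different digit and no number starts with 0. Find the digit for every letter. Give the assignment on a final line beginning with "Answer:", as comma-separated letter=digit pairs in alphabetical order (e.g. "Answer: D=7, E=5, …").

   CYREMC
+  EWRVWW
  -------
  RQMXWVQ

Step 1. [col 1: C + W ≡ Q (mod 10)] Q=4 is one option consistent with column 1 (C + W ≡ Q (mod 10), carry-in 0) — take it ⇒ Q=4.
Step 2. [col 1: C + W ≡ Q (mod 10)] several values work for C in column 1 (C + W ≡ Q (mod 10), carry-in 0); try C=8, so C=8.
Step 3. [col 1: C + W ≡ Q (mod 10)] column 1: given C=8, Q=4, carry-in 0, and digits 4,8 already taken and all letters distinct, C+W≡Q (mod 10) forces W=6 ⇒ W=6.
Step 4. [R] the sum has 7 digits but both addends have 6; that extra leading digit R is the final carry, namely 1. So R=1.
Step 5. [col 2: M + W ≡ V (mod 10)] no forcing yet in column 2 (carry-in 1); M=3 is free and consistent — try it, so M=3.
Step 6. [col 2: M + W ≡ V (mod 10)] in column 2 we have M+W≡V with carry-in 1; given M=3, W=6 and digits 1,3,4,6,8 already taken and all letters distinct, that pins V to 0, so V=0.
Step 7. [col 3: E + V ≡ W (mod 10)] from column 3 (V=0, W=6, carry-in 1, digits 0,1,3,4,6,8 already taken and all letters distinct): E must equal 5. So E=5.
Step 8. [col 4: R + R ≡ X (mod 10)] column 4 reads R+R+carry(0)=X with R=1; with digits 0,1,3,4,5,6,8 already taken and all letters distinct, the only value for X is 2 ⇒ X=2.
Step 9. [col 5: Y + W ≡ M (mod 10)] from column 5 (W=6, M=3, carry-in 0, digits 0,1,2,3,4,5,6,8 already taken and all letters distinct): Y must equal 7. So Y=7.

Answer: C=8, E=5, M=3, Q=4, R=1, V=0, W=6, X=2, Y=7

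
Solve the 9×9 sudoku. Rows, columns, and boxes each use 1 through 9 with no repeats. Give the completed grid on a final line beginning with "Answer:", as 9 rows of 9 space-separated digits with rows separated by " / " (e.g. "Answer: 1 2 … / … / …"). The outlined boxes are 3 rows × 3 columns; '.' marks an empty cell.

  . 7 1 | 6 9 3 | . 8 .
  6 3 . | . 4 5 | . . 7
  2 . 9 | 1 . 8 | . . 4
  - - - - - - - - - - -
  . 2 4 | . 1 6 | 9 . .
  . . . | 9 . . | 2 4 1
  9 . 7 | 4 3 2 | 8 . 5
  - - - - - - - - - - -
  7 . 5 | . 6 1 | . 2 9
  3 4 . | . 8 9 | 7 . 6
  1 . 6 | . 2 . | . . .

Step 1. [r5c5∈{5,7}] r5c5 is the only open cell in col 5 admitting 5. So r5c5=5.
Step 2. [r1c7∈{5}] r1c7 is down to just 5. So r1c7=5.
Step 3. [r5c1∈{8}] r5c1 is down to just 8. So r5c1=8.
Step 4. [r4c9∈{3}] only 3 remains possible at r4c9, so r4c9=3.
Step 5. [r8c4∈{5}] r8c4 is down to just 5. So r8c4=5.
Step 6. [r7c7∈{3,4}] row 7 places 4 nowhere but r7c7, so r7c7=4.
Step 7. [r9c7∈{3}] nothing but 3 survives at r9c7. So r9c7=3.
Step 8. [r9c4∈{7}] r9c4's peers cover all but 7, so r9c4=7.
Step 9. [r6c8∈{6}] nothing but 6 survives at r6c8, so r6c8=6.
Step 10. [r2c7∈{1}] nothing but 1 survives at r2c7. So r2c7=1.
Step 11. [r9c9∈{8}] r9c9 is down to just 8, so r9c9=8.
Step 12. [r4c1∈{5}] r4c1's peers cover all but 5 ⇒ r4c1=5.
Step 13. [r2c8∈{9}] nothing but 9 survives at r2c8. So r2c8=9.
Step 14. [r4c8∈{7}] r4c8's peers cover all but 7, so r4c8=7.
Step 15. [r3c5∈{7}] r3c5 has the single candidate 7. So r3c5=7.
Step 16. [r8c8∈{1}] only 1 remains possible at r8c8. So r8c8=1.
Step 17. [r2c4∈{2}] only 2 remains possible at r2c4. So r2c4=2.
Step 18. [r7c2∈{8}] nothing but 8 survives at r7c2 ⇒ r7c2=8.
Step 19. [r5c2∈{6}] r5c2's peers cover all but 6 ⇒ r5c2=6.
Step 20. [r3c7∈{6}] only 6 remains possible at r3c7 ⇒ r3c7=6.
Step 21. [r4c4∈{8}] r4c4 has the single candidate 8, so r4c4=8.
Step 22. [r3c2∈{5}] only 5 remains possible at r3c2. So r3c2=5.
Step 23. [r5c3∈{3}] nothing but 3 survives at r5c3. So r5c3=3.
Step 24. [r5c6∈{7}] only 7 remains possible at r5c6. So r5c6=7.
Step 25. [r8c3∈{2}] nothing but 2 survives at r8c3. So r8c3=2.
Step 26. [r9c8∈{5}] r9c8's peers cover all but 5, so r9c8=5.
Step 27. [r1c1∈{4}] r1c1 is down to just 4. So r1c1=4.
Step 28. [r2c3∈{8}] r2c3 is down to just 8 ⇒ r2c3=8.
Step 29. [r3c8∈{3}] r3c8's peers cover all but 3 ⇒ r3c8=3.
Step 30. [r1c9∈{2}] r1c9 is down to just 2. So r1c9=2.
Step 31. [r9c6∈{4}] nothing but 4 survives at r9c6. So r9c6=4.
Step 32. [r9c2∈{9}] r9c2 has the single candidate 9 ⇒ r9c2=9.
Step 33. [r6c2∈{1}] nothing but 1 survives at r6c2. So r6c2=1.
Step 34. [r7c4∈{3}] r7c4's peers cover all but 3 ⇒ r7c4=3.

Answer: 4 7 1 6 9 3 5 8 2 / 6 3 8 2 4 5 1 9 7 / 2 5 9 1 7 8 6 3 4 / 5 2 4 8 1 6 9 7 3 / 8 6 3 9 5 7 2 4 1 / 9 1 7 4 3 2 8 6 5 / 7 8 5 3 6 1 4 2 9 / 3 4 2 5 8 9 7 1 6 / 1 9 6 7 2 4 3 5 8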